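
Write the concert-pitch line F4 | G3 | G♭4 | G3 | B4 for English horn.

Written C4 sounds as F3 on the English horn, so concert pitches are written a perfect fifth up.
F4 gives C5
G3 gives D4
Gb4 gives Db5
G3 gives D4
B4 gives F#5

C5 D4 Db5 D4 F#5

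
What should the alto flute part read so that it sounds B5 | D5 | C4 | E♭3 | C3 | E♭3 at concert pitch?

E6 G5 F4 Ab3 F3 Ab3

Written C4 sounds as G3 on the alto flute, so concert pitches are written a perfect fourth up.
B5 → E6
D5 → G5
C4 → F4
Eb3 → Ab3
C3 → F3
Eb3 → Ab3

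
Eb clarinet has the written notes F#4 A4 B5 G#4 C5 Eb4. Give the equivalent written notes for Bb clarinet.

B4 D5 E6 C#5 F5 Ab4

First find concert pitch: the Eb clarinet sounds a minor third above written, so F#4 A4 B5 G#4 C5 Eb4 sounds A4 C5 D6 B4 Eb5 Gb4.
Then write for Bb clarinet: it sounds a major second below written, so the part must be a major second above concert.
A4 → B4
C5 → D5
D6 → E6
B4 → C#5
Eb5 → F5
Gb4 → Ab4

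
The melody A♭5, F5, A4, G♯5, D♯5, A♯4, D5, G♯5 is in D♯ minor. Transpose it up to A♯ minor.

Eb6 C6 E5 D#6 A#5 E#5 A5 D#6

D♯ minor to A♯ minor up is a perfect fifth, so every note moves up by that interval.
Ab5 → Eb6
F5 → C6
A4 → E5
G#5 → D#6
D#5 → A#5
A#4 → E#5
D5 → A5
G#5 → D#6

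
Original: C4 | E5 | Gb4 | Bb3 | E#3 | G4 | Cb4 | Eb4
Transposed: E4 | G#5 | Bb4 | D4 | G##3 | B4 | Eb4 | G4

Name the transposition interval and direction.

up a major third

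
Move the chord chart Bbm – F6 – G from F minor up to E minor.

Am E6 F#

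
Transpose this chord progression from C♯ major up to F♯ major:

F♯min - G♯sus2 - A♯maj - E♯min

Bmin C#sus2 D#maj A#min

C♯ major up to F♯ major is a perfect fourth; each chord root moves by that interval while the quality stays the same.
F♯min: root F♯ up a perfect fourth → B, giving Bmin.
G♯sus2: root G♯ up a perfect fourth → C#, giving C#sus2.
A♯maj: root A♯ up a perfect fourth → D#, giving D#maj.
E♯min: root E♯ up a perfect fourth → A#, giving A#min.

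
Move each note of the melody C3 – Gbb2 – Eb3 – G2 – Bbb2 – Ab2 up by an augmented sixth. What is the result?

An augmented sixth up from C3 gives A#3.
Gbb2 up an augmented sixth is Eb3.
Eb3 up an augmented sixth is C#4.
G2: a sixth up reaches E, and 10 semitones makes it E#3.
Bbb2: a sixth up reaches G, and 10 semitones makes it G3.
Ab2 up an augmented sixth is F#3.

A#3 Eb3 C#4 E#3 G3 F#3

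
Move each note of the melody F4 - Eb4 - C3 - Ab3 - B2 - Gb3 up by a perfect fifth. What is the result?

A perfect fifth up from F4 gives C5.
A perfect fifth up from Eb4 gives Bb4.
C3: a fifth up reaches G, and 7 semitones makes it G3.
Ab3 up a perfect fifth is Eb4.
A perfect fifth up from B2 gives F#3.
Gb3 up a perfect fifth is Db4.

C5 Bb4 G3 Eb4 F#3 Db4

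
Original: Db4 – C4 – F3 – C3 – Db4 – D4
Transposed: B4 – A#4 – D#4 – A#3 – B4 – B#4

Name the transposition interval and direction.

Take the first pair: Db4 → B4. D to B spans 6 letter names, so the interval is some kind of sixth.
Db4 to B4 is 10 semitones, which makes it an augmented sixth; the second version is higher, so the direction is up.
Checking another pair — D4 → B#4 — gives the same interval.

up an augmented sixth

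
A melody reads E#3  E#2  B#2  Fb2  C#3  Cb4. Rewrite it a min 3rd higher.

G#3 G#2 D#3 Abb2 E3 Ebb4

E#3: a third up reaches G, and 3 semitones makes it G#3.
E#2: a third up reaches G, and 3 semitones makes it G#2.
B#2 up a minor third is D#3.
A minor third up from Fb2 gives Abb2.
C#3 up a minor third is E3.
A minor third up from Cb4 gives Ebb4.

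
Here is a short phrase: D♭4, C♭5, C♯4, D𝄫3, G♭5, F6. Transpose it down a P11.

Ab2 Gb3 G#2 Abb1 Db4 C5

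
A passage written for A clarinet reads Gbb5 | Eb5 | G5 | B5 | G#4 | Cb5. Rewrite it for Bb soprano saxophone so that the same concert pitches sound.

First find concert pitch: the A clarinet sounds a minor third below written, so Gbb5 Eb5 G5 B5 G#4 Cb5 sounds Ebb5 C5 E5 G#5 E#4 Ab4.
Then write for Bb soprano saxophone: it sounds a major second below written, so the part must be a major second above concert.
Ebb5 → Fb5
C5 → D5
E5 → F#5
G#5 → A#5
E#4 → F##4
Ab4 → Bb4

Fb5 D5 F#5 A#5 F##4 Bb4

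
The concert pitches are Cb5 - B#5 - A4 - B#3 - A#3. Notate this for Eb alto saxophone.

Ab5 G##6 F#5 G##4 F##4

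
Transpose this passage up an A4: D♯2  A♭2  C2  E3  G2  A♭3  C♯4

G##2 D3 F#2 A#3 C#3 D4 F##4

D#2 becomes G##2
Ab2 becomes D3
C2 becomes F#2
E3 becomes A#3
G2 becomes C#3
Ab3 becomes D4
C#4 becomes F##4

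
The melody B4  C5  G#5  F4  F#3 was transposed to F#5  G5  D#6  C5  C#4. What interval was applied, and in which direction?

up a perfect fifth

Take the first pair: B4 → F#5. B to F spans 5 letter names, so the interval is some kind of fifth.
B4 to F#5 is 7 semitones, which makes it a perfect fifth; the second version is higher, so the direction is up.
Checking another pair — F#3 → C#4 — gives the same interval.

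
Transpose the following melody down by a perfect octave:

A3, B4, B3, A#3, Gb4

A2 B3 B2 A#2 Gb3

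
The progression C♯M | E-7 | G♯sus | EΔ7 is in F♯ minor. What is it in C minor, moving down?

F♯ minor down to C minor is an augmented fourth; each chord root moves by that interval while the quality stays the same.
C♯M: root C♯ down an augmented fourth → G, giving GM.
E-7: root E down an augmented fourth → Bb, giving Bb-7.
G♯sus: root G♯ down an augmented fourth → D, giving Dsus.
EΔ7: root E down an augmented fourth → Bb, giving BbΔ7.

GM Bb-7 Dsus BbΔ7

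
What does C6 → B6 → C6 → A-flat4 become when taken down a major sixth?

C6 gives Eb5
B6 gives D6
C6 gives Eb5
Ab4 gives Cb4

Eb5 D6 Eb5 Cb4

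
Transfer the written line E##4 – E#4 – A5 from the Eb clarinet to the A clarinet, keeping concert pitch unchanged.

B#4 B4 Eb6

First find concert pitch: the Eb clarinet sounds a minor third above written, so E##4 E#4 A5 sounds G##4 G#4 C6.
Then write for A clarinet: it sounds a minor third below written, so the part must be a minor third above concert.
G##4 → B#4
G#4 → B4
C6 → Eb6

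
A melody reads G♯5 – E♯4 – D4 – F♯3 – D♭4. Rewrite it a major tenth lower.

E4 C#3 Bb2 D2 Bbb2

A major tenth down from G#5 gives E4.
E#4 down a major tenth is C#3.
D4 down a major tenth is Bb2.
F#3: a tenth down reaches D, and 16 semitones makes it D2.
Db4 down a major tenth is Bbb2.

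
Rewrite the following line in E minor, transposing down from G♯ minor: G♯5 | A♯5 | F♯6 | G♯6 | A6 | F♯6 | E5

E5 F#5 D6 E6 F6 D6 C5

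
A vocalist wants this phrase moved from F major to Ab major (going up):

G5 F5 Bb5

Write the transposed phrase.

Bb5 Ab5 Db6

From F up to Ab is a minor third; apply that to each pitch.
G5 becomes Bb5
F5 becomes Ab5
Bb5 becomes Db6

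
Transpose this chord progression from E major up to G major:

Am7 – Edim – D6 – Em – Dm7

Cm7 Gdim F6 Gm Fm7

E major up to G major is a minor third; each chord root moves by that interval while the quality stays the same.
Am7: root A up a minor third → C, giving Cm7.
Edim: root E up a minor third → G, giving Gdim.
D6: root D up a minor third → F, giving F6.
Em: root E up a minor third → G, giving Gm.
Dm7: root D up a minor third → F, giving Fm7.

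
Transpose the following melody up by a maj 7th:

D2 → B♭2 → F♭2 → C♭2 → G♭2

D2 to C#3
Bb2 to A3
Fb2 to Eb3
Cb2 to Bb2
Gb2 to F3

C#3 A3 Eb3 Bb2 F3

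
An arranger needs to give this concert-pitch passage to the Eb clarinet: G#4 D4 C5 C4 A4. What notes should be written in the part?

E#4 B3 A4 A3 F#4

The Eb clarinet sounds a minor third above written, so the written part must be a minor third below concert — transpose each note down.
G#4 -> E#4
D4 -> B3
C5 -> A4
C4 -> A3
A4 -> F#4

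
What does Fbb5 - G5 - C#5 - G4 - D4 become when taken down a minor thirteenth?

Fbb5 gives Abb3
G5 gives B3
C#5 gives E#3
G4 gives B2
D4 gives F#2

Abb3 B3 E#3 B2 F#2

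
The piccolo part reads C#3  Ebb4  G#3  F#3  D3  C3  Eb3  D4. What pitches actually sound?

C#4 Ebb5 G#4 F#4 D4 C4 Eb4 D5

The piccolo sounds a perfect octave above written, so transpose each written note up a perfect octave.
C#3 → C#4
Ebb4 → Ebb5
G#3 → G#4
F#3 → F#4
D3 → D4
C3 → C4
Eb3 → Eb4
D4 → D5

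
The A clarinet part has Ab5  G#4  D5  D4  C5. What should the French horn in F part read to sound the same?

First find concert pitch: the A clarinet sounds a minor third below written, so Ab5 G#4 D5 D4 C5 sounds F5 E#4 B4 B3 A4.
Then write for French horn in F: it sounds a perfect fifth below written, so the part must be a perfect fifth above concert.
F5 → C6
E#4 → B#4
B4 → F#5
B3 → F#4
A4 → E5

C6 B#4 F#5 F#4 E5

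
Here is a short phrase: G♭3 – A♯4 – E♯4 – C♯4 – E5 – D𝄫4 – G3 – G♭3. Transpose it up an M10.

Bb4 C##6 G##5 E#5 G#6 Fb5 B4 Bb4

A major tenth up from Gb3 gives Bb4.
A#4: a tenth up reaches C, and 16 semitones makes it C##6.
E#4: a tenth up reaches G, and 16 semitones makes it G##5.
C#4: a tenth up reaches E, and 16 semitones makes it E#5.
A major tenth up from E5 gives G#6.
Dbb4: a tenth up reaches F, and 16 semitones makes it Fb5.
A major tenth up from G3 gives B4.
Gb3: a tenth up reaches B, and 16 semitones makes it Bb4.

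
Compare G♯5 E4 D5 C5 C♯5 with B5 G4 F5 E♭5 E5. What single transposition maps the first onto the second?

up a minor third

From G#5 to B5 is 3 letter names — a third of some quality.
G#5 to B5 is 3 semitones, which makes it a minor third; the second version is higher, so the direction is up.
Checking another pair — C#5 → E5 — gives the same interval.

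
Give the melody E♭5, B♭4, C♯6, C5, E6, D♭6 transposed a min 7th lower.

Eb5 -> F4
Bb4 -> C4
C#6 -> D#5
C5 -> D4
E6 -> F#5
Db6 -> Eb5

F4 C4 D#5 D4 F#5 Eb5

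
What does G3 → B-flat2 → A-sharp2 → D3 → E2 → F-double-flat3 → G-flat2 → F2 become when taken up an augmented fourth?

G3 -> C#4
Bb2 -> E3
A#2 -> D##3
D3 -> G#3
E2 -> A#2
Fbb3 -> Bbb3
Gb2 -> C3
F2 -> B2

C#4 E3 D##3 G#3 A#2 Bbb3 C3 B2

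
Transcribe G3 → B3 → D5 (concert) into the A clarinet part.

Bb3 D4 F5

Written C4 sounds as A3 on the A clarinet, so concert pitches are written a minor third up.
G3 becomes Bb3
B3 becomes D4
D5 becomes F5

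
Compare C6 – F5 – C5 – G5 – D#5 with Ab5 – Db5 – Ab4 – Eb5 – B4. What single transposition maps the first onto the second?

down a major third

From C6 to Ab5 is 3 letter names — a third of some quality.
Ab5 to C6 is 4 semitones, which makes it a major third; the second version is lower, so the direction is down.
Checking another pair — D#5 → B4 — gives the same interval.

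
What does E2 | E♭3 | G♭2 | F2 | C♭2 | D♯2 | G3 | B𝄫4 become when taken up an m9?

F3 Fb4 Abb3 Gb3 Dbb3 E3 Ab4 Cbb6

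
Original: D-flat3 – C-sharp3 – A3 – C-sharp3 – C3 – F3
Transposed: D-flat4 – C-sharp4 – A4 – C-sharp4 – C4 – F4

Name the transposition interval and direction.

up a perfect octave

From Db3 to Db4 is 8 letter names — an octave of some quality.
Db3 to Db4 is 12 semitones, which makes it a perfect octave; the second version is higher, so the direction is up.
Checking another pair — F3 → F4 — gives the same interval.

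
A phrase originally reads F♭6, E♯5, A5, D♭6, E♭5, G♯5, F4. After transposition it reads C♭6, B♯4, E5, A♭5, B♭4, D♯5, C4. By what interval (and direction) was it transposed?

Take the first pair: Fb6 → Cb6. F to C spans 4 letter names, so the interval is some kind of fourth.
Cb6 to Fb6 is 5 semitones, which makes it a perfect fourth; the second version is lower, so the direction is down.
Checking another pair — F4 → C4 — gives the same interval.

down a perfect fourth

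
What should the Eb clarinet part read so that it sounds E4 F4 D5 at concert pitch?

Written C4 sounds as Eb4 on the Eb clarinet, so concert pitches are written a minor third down.
E4 gives C#4
F4 gives D4
D5 gives B4

C#4 D4 B4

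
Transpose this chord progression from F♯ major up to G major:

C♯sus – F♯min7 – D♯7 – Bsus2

F♯ major up to G major is a minor second; each chord root moves by that interval while the quality stays the same.
C♯sus: root C♯ up a minor second → D, giving Dsus.
F♯min7: root F♯ up a minor second → G, giving Gmin7.
D♯7: root D♯ up a minor second → E, giving E7.
Bsus2: root B up a minor second → C, giving Csus2.

Dsus Gmin7 E7 Csus2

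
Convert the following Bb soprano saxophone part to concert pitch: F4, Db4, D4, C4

The Bb soprano saxophone sounds a major second below written, so transpose each written note down a major second.
F4 -> Eb4
Db4 -> Cb4
D4 -> C4
C4 -> Bb3

Eb4 Cb4 C4 Bb3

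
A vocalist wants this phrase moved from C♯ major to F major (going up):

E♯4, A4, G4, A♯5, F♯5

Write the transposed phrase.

A4 Db5 Cb5 D6 Bb5

From C♯ up to F is a diminished fourth; apply that to each pitch.
E#4 becomes A4
A4 becomes Db5
G4 becomes Cb5
A#5 becomes D6
F#5 becomes Bb5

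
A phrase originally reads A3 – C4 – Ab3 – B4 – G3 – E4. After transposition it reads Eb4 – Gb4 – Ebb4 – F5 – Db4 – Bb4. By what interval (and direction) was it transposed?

up a diminished fifth

From A3 to Eb4 is 5 letter names — a fifth of some quality.
A3 to Eb4 is 6 semitones, which makes it a diminished fifth; the second version is higher, so the direction is up.
Checking another pair — E4 → Bb4 — gives the same interval.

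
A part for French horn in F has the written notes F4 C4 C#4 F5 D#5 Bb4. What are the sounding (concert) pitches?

Bb3 F3 F#3 Bb4 G#4 Eb4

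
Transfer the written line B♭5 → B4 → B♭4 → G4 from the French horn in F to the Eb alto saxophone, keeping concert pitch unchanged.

C6 C#5 C5 A4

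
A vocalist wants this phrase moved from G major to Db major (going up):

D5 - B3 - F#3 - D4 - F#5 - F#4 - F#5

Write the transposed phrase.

Ab5 F4 C4 Ab4 C6 C5 C6

G major to Db major up is a diminished fifth, so every note moves up by that interval.
D5 → Ab5
B3 → F4
F#3 → C4
D4 → Ab4
F#5 → C6
F#4 → C5
F#5 → C6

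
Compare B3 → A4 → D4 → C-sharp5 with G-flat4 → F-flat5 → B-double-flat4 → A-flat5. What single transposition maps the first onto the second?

up a diminished sixth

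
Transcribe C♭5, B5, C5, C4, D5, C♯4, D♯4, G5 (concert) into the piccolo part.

Cb4 B4 C4 C3 D4 C#3 D#3 G4

Written C4 sounds as C5 on the piccolo, so concert pitches are written a perfect octave down.
Cb5 → Cb4
B5 → B4
C5 → C4
C4 → C3
D5 → D4
C#4 → C#3
D#4 → D#3
G5 → G4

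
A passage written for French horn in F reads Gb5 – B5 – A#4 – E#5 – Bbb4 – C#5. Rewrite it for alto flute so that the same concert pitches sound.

Fb5 A5 G#4 D#5 Abb4 B4

First find concert pitch: the French horn in F sounds a perfect fifth below written, so Gb5 B5 A#4 E#5 Bbb4 C#5 sounds Cb5 E5 D#4 A#4 Ebb4 F#4.
Then write for alto flute: it sounds a perfect fourth below written, so the part must be a perfect fourth above concert.
Cb5 → Fb5
E5 → A5
D#4 → G#4
A#4 → D#5
Ebb4 → Abb4
F#4 → B4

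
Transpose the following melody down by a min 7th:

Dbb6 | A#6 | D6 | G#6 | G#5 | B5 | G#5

Ebb5 B#5 E5 A#5 A#4 C#5 A#4

Dbb6 -> Ebb5
A#6 -> B#5
D6 -> E5
G#6 -> A#5
G#5 -> A#4
B5 -> C#5
G#5 -> A#4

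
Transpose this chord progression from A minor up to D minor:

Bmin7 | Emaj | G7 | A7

Emin7 Amaj C7 D7

A minor up to D minor is a perfect fourth; each chord root moves by that interval while the quality stays the same.
Bmin7: root B up a perfect fourth → E, giving Emin7.
Emaj: root E up a perfect fourth → A, giving Amaj.
G7: root G up a perfect fourth → C, giving C7.
A7: root A up a perfect fourth → D, giving D7.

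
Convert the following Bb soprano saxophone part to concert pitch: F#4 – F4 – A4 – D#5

The Bb soprano saxophone sounds a major second below written, so transpose each written note down a major second.
F#4 becomes E4
F4 becomes Eb4
A4 becomes G4
D#5 becomes C#5

E4 Eb4 G4 C#5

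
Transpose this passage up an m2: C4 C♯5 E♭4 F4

Db4 D5 Fb4 Gb4

C4 becomes Db4
C#5 becomes D5
Eb4 becomes Fb4
F4 becomes Gb4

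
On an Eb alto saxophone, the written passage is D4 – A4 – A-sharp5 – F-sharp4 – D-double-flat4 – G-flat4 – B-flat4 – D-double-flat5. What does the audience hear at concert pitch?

F3 C4 C#5 A3 Fbb3 Bbb3 Db4 Fbb4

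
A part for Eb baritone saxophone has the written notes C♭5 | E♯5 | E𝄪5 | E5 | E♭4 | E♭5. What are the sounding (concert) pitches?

Ebb3 G#3 G##3 G3 Gb2 Gb3

The Eb baritone saxophone sounds a major thirteenth below written, so transpose each written note down a major thirteenth.
Cb5 → Ebb3
E#5 → G#3
E##5 → G##3
E5 → G3
Eb4 → Gb2
Eb5 → Gb3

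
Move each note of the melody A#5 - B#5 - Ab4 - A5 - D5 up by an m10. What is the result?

C#7 D#7 Cb6 C7 F6

A#5 gives C#7
B#5 gives D#7
Ab4 gives Cb6
A5 gives C7
D5 gives F6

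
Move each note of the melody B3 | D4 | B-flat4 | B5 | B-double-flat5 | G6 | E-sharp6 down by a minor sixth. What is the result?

B3 → D#3
D4 → F#3
Bb4 → D4
B5 → D#5
Bbb5 → Db5
G6 → B5
E#6 → G##5

D#3 F#3 D4 D#5 Db5 B5 G##5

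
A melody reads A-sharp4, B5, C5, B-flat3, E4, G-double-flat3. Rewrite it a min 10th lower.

A#4 -> F##3
B5 -> G#4
C5 -> A3
Bb3 -> G2
E4 -> C#3
Gbb3 -> Ebb2

F##3 G#4 A3 G2 C#3 Ebb2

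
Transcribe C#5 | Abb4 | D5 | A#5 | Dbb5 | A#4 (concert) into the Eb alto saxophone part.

A#5 Fb5 B5 F##6 Bbb5 F##5

Written C4 sounds as Eb3 on the Eb alto saxophone, so concert pitches are written a major sixth up.
C#5 gives A#5
Abb4 gives Fb5
D5 gives B5
A#5 gives F##6
Dbb5 gives Bbb5
A#4 gives F##5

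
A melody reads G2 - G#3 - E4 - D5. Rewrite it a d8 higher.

Gb3 G4 Eb5 Db6

G2 gives Gb3
G#3 gives G4
E4 gives Eb5
D5 gives Db6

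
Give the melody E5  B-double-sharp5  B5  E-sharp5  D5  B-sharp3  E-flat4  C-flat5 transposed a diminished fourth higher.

Ab5 E#6 Eb6 A5 Gb5 E4 Abb4 Fbb5

E5 up a diminished fourth is Ab5.
B##5 up a diminished fourth is E#6.
A diminished fourth up from B5 gives Eb6.
E#5 up a diminished fourth is A5.
A diminished fourth up from D5 gives Gb5.
B#3: a fourth up reaches E, and 4 semitones makes it E4.
Eb4 up a diminished fourth is Abb4.
A diminished fourth up from Cb5 gives Fbb5.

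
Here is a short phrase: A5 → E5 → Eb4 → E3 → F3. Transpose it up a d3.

Cb6 Gb5 Gbb4 Gb3 Abb3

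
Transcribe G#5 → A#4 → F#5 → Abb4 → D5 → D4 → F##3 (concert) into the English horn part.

D#6 E#5 C#6 Ebb5 A5 A4 C##4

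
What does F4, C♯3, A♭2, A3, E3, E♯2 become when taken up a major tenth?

F4 up a major tenth is A5.
A major tenth up from C#3 gives E#4.
Ab2 up a major tenth is C4.
A3: a tenth up reaches C, and 16 semitones makes it C#5.
E3 up a major tenth is G#4.
E#2: a tenth up reaches G, and 16 semitones makes it G##3.

A5 E#4 C4 C#5 G#4 G##3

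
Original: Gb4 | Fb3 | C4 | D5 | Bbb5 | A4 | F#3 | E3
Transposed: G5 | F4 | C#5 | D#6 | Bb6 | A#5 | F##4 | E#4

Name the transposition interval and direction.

From Gb4 to G5 is 8 letter names — an octave of some quality.
Gb4 to G5 is 13 semitones, which makes it an augmented octave; the second version is higher, so the direction is up.
Checking another pair — E3 → E#4 — gives the same interval.

up an augmented octave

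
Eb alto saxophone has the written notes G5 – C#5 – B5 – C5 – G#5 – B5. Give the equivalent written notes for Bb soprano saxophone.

C5 F#4 E5 F4 C#5 E5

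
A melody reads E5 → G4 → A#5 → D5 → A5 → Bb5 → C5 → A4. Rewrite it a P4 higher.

E5 to A5
G4 to C5
A#5 to D#6
D5 to G5
A5 to D6
Bb5 to Eb6
C5 to F5
A4 to D5

A5 C5 D#6 G5 D6 Eb6 F5 D5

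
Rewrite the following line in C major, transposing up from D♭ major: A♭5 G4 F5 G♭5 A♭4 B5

G6 F#5 E6 F6 G5 A#6

D♭ major to C major up is a major seventh, so every note moves up by that interval.
Ab5 gives G6
G4 gives F#5
F5 gives E6
Gb5 gives F6
Ab4 gives G5
B5 gives A#6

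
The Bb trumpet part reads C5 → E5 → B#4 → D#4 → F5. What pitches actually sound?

Bb4 D5 A#4 C#4 Eb5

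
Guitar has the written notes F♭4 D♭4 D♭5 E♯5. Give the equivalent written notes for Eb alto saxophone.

Db4 Bb3 Bb4 C##5

First find concert pitch: the guitar sounds a perfect octave below written, so F♭4 D♭4 D♭5 E♯5 sounds Fb3 Db3 Db4 E#4.
Then write for Eb alto saxophone: it sounds a major sixth below written, so the part must be a major sixth above concert.
Fb3 → Db4
Db3 → Bb3
Db4 → Bb4
E#4 → C##5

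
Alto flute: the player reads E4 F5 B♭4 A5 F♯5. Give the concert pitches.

The alto flute sounds a perfect fourth below written, so transpose each written note down a perfect fourth.
E4 → B3
F5 → C5
Bb4 → F4
A5 → E5
F#5 → C#5

B3 C5 F4 E5 C#5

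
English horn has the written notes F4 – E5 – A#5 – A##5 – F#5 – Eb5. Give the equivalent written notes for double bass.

Bb4 A5 D#6 D##6 B5 Ab5

First find concert pitch: the English horn sounds a perfect fifth below written, so F4 E5 A#5 A##5 F#5 Eb5 sounds Bb3 A4 D#5 D##5 B4 Ab4.
Then write for double bass: it sounds a perfect octave below written, so the part must be a perfect octave above concert.
Bb3 → Bb4
A4 → A5
D#5 → D#6
D##5 → D##6
B4 → B5
Ab4 → Ab5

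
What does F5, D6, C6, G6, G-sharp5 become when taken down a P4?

C5 A5 G5 D6 D#5

F5 -> C5
D6 -> A5
C6 -> G5
G6 -> D6
G#5 -> D#5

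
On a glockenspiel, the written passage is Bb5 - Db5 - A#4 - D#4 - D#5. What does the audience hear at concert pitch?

Bb7 Db7 A#6 D#6 D#7

Written C4 on the glockenspiel sounds as C6, a perfect fifteenth higher; apply that shift to every note.
Bb5 gives Bb7
Db5 gives Db7
A#4 gives A#6
D#4 gives D#6
D#5 gives D#7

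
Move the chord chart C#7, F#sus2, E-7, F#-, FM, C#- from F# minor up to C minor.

G7 Csus2 Bb-7 C- CbM G-

F# minor up to C minor is a diminished fifth; each chord root moves by that interval while the quality stays the same.
C#7: root C# up a diminished fifth → G, giving G7.
F#sus2: root F# up a diminished fifth → C, giving Csus2.
E-7: root E up a diminished fifth → Bb, giving Bb-7.
F#-: root F# up a diminished fifth → C, giving C-.
FM: root F up a diminished fifth → Cb, giving CbM.
C#-: root C# up a diminished fifth → G, giving G-.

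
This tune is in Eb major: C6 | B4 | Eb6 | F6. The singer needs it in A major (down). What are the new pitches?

From Eb down to A is a diminished fifth; apply that to each pitch.
C6 to F#5
B4 to E#4
Eb6 to A5
F6 to B5

F#5 E#4 A5 B5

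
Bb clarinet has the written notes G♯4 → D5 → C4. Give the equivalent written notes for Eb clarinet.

D#4 A4 G3

First find concert pitch: the Bb clarinet sounds a major second below written, so G♯4 D5 C4 sounds F#4 C5 Bb3.
Then write for Eb clarinet: it sounds a minor third above written, so the part must be a minor third below concert.
F#4 → D#4
C5 → A4
Bb3 → G3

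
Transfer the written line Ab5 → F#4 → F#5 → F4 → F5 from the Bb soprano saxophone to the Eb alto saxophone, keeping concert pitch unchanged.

Eb6 C#5 C#6 C5 C6

First find concert pitch: the Bb soprano saxophone sounds a major second below written, so Ab5 F#4 F#5 F4 F5 sounds Gb5 E4 E5 Eb4 Eb5.
Then write for Eb alto saxophone: it sounds a major sixth below written, so the part must be a major sixth above concert.
Gb5 → Eb6
E4 → C#5
E5 → C#6
Eb4 → C5
Eb5 → C6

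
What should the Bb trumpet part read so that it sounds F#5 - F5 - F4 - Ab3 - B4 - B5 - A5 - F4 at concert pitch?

Written C4 sounds as Bb3 on the Bb trumpet, so concert pitches are written a major second up.
F#5 -> G#5
F5 -> G5
F4 -> G4
Ab3 -> Bb3
B4 -> C#5
B5 -> C#6
A5 -> B5
F4 -> G4

G#5 G5 G4 Bb3 C#5 C#6 B5 G4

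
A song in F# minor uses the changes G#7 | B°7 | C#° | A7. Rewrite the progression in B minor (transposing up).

C#7 E°7 F#° D7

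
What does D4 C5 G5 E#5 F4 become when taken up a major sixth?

B4 A5 E6 C##6 D5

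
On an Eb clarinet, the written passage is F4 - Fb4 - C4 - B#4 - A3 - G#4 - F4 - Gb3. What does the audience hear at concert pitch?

Ab4 Abb4 Eb4 D#5 C4 B4 Ab4 Bbb3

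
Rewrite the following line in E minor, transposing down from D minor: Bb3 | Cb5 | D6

D minor to E minor down is a minor seventh, so every note moves down by that interval.
Bb3 to C3
Cb5 to Db4
D6 to E5

C3 Db4 E5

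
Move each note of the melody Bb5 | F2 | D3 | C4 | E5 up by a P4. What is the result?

Eb6 Bb2 G3 F4 A5

Bb5: a fourth up reaches E, and 5 semitones makes it Eb6.
F2 up a perfect fourth is Bb2.
D3 up a perfect fourth is G3.
C4: a fourth up reaches F, and 5 semitones makes it F4.
E5 up a perfect fourth is A5.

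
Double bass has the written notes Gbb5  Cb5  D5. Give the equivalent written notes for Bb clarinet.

Abb4 Db4 E4

First find concert pitch: the double bass sounds a perfect octave below written, so Gbb5 Cb5 D5 sounds Gbb4 Cb4 D4.
Then write for Bb clarinet: it sounds a major second below written, so the part must be a major second above concert.
Gbb4 → Abb4
Cb4 → Db4
D4 → E4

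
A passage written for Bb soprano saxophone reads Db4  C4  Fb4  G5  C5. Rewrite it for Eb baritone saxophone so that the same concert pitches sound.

Ab5 G5 Cb6 D7 G6

First find concert pitch: the Bb soprano saxophone sounds a major second below written, so Db4 C4 Fb4 G5 C5 sounds Cb4 Bb3 Ebb4 F5 Bb4.
Then write for Eb baritone saxophone: it sounds a major thirteenth below written, so the part must be a major thirteenth above concert.
Cb4 → Ab5
Bb3 → G5
Ebb4 → Cb6
F5 → D7
Bb4 → G6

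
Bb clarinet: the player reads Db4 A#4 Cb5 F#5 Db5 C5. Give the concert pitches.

Cb4 G#4 Bbb4 E5 Cb5 Bb4

Written C4 on the Bb clarinet sounds as Bb3, a major second lower; apply that shift to every note.
Db4 becomes Cb4
A#4 becomes G#4
Cb5 becomes Bbb4
F#5 becomes E5
Db5 becomes Cb5
C5 becomes Bb4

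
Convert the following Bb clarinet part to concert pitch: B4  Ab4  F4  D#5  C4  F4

A4 Gb4 Eb4 C#5 Bb3 Eb4

Written C4 on the Bb clarinet sounds as Bb3, a major second lower; apply that shift to every note.
B4 becomes A4
Ab4 becomes Gb4
F4 becomes Eb4
D#5 becomes C#5
C4 becomes Bb3
F4 becomes Eb4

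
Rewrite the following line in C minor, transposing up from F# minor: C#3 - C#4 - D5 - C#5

G3 G4 Ab5 G5

F# minor to C minor up is a diminished fifth, so every note moves up by that interval.
C#3 gives G3
C#4 gives G4
D5 gives Ab5
C#5 gives G5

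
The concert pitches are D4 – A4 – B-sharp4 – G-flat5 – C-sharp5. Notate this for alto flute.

G4 D5 E#5 Cb6 F#5

Written C4 sounds as G3 on the alto flute, so concert pitches are written a perfect fourth up.
D4 → G4
A4 → D5
B#4 → E#5
Gb5 → Cb6
C#5 → F#5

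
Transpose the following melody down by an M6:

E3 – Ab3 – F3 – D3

E3 down a major sixth is G2.
Ab3: a sixth down reaches C, and 9 semitones makes it Cb3.
A major sixth down from F3 gives Ab2.
D3: a sixth down reaches F, and 9 semitones makes it F2.

G2 Cb3 Ab2 F2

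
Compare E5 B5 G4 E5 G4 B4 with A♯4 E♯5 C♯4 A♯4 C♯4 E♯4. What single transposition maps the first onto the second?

down a diminished fifth

Take the first pair: E5 → A#4. E to A spans 5 letter names, so the interval is some kind of fifth.
A#4 to E5 is 6 semitones, which makes it a diminished fifth; the second version is lower, so the direction is down.
Checking another pair — B4 → E#4 — gives the same interval.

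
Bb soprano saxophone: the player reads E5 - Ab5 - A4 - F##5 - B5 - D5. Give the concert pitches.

D5 Gb5 G4 E#5 A5 C5

The Bb soprano saxophone sounds a major second below written, so transpose each written note down a major second.
E5 to D5
Ab5 to Gb5
A4 to G4
F##5 to E#5
B5 to A5
D5 to C5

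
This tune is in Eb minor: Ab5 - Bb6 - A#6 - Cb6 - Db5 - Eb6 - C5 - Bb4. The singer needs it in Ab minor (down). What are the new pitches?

Db5 Eb6 D#6 Fb5 Gb4 Ab5 F4 Eb4

Eb minor to Ab minor down is a perfect fifth, so every note moves down by that interval.
Ab5 to Db5
Bb6 to Eb6
A#6 to D#6
Cb6 to Fb5
Db5 to Gb4
Eb6 to Ab5
C5 to F4
Bb4 to Eb4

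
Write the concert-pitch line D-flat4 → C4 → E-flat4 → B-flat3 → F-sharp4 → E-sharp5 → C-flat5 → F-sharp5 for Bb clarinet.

Eb4 D4 F4 C4 G#4 F##5 Db5 G#5

The Bb clarinet sounds a major second below written, so the written part must be a major second above concert — transpose each note up.
Db4 becomes Eb4
C4 becomes D4
Eb4 becomes F4
Bb3 becomes C4
F#4 becomes G#4
E#5 becomes F##5
Cb5 becomes Db5
F#5 becomes G#5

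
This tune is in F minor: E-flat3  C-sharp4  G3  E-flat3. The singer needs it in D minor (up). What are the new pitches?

C4 A#4 E4 C4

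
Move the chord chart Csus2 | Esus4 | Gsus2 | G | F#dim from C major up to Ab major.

Absus2 Csus4 Ebsus2 Eb Ddim

C major up to Ab major is a minor sixth; each chord root moves by that interval while the quality stays the same.
Csus2: root C up a minor sixth → Ab, giving Absus2.
Esus4: root E up a minor sixth → C, giving Csus4.
Gsus2: root G up a minor sixth → Eb, giving Ebsus2.
G: root G up a minor sixth → Eb, giving Eb.
F#dim: root F# up a minor sixth → D, giving Ddim.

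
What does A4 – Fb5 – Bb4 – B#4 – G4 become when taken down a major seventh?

Bb3 Gbb4 Cb4 C#4 Ab3

A4 down a major seventh is Bb3.
Fb5: a seventh down reaches G, and 11 semitones makes it Gbb4.
Bb4: a seventh down reaches C, and 11 semitones makes it Cb4.
A major seventh down from B#4 gives C#4.
A major seventh down from G4 gives Ab3.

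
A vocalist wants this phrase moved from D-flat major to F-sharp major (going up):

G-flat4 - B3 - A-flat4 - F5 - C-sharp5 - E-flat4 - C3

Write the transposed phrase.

B4 D##4 C#5 A#5 E##5 G#4 E#3

D-flat major to F-sharp major up is an augmented third, so every note moves up by that interval.
Gb4 -> B4
B3 -> D##4
Ab4 -> C#5
F5 -> A#5
C#5 -> E##5
Eb4 -> G#4
C3 -> E#3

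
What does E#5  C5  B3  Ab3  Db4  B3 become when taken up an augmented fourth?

E#5 up an augmented fourth is A##5.
An augmented fourth up from C5 gives F#5.
B3: a fourth up reaches E, and 6 semitones makes it E#4.
Ab3: a fourth up reaches D, and 6 semitones makes it D4.
Db4: a fourth up reaches G, and 6 semitones makes it G4.
B3: a fourth up reaches E, and 6 semitones makes it E#4.

A##5 F#5 E#4 D4 G4 E#4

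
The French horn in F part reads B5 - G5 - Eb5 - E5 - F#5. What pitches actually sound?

E5 C5 Ab4 A4 B4

The French horn in F sounds a perfect fifth below written, so transpose each written note down a perfect fifth.
B5 becomes E5
G5 becomes C5
Eb5 becomes Ab4
E5 becomes A4
F#5 becomes B4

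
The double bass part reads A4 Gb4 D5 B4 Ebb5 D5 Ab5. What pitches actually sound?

The double bass sounds a perfect octave below written, so transpose each written note down a perfect octave.
A4 becomes A3
Gb4 becomes Gb3
D5 becomes D4
B4 becomes B3
Ebb5 becomes Ebb4
D5 becomes D4
Ab5 becomes Ab4

A3 Gb3 D4 B3 Ebb4 D4 Ab4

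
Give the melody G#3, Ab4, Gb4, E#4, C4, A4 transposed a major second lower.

F#3 Gb4 Fb4 D#4 Bb3 G4

G#3: a second down reaches F, and 2 semitones makes it F#3.
Ab4 down a major second is Gb4.
Gb4: a second down reaches F, and 2 semitones makes it Fb4.
E#4 down a major second is D#4.
C4 down a major second is Bb3.
A major second down from A4 gives G4.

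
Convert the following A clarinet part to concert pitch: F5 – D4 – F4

D5 B3 D4

Written C4 on the A clarinet sounds as A3, a minor third lower; apply that shift to every note.
F5 → D5
D4 → B3
F4 → D4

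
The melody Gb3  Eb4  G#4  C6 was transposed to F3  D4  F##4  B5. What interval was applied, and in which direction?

down a minor second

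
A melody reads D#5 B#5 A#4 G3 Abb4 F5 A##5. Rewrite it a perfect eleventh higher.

G#6 E#7 D#6 C5 Dbb6 Bb6 D##7

D#5 up a perfect eleventh is G#6.
B#5 up a perfect eleventh is E#7.
A#4 up a perfect eleventh is D#6.
G3 up a perfect eleventh is C5.
Abb4 up a perfect eleventh is Dbb6.
F5: an eleventh up reaches B, and 17 semitones makes it Bb6.
A##5 up a perfect eleventh is D##7.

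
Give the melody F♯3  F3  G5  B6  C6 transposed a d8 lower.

F##2 F#2 G#4 B#5 C#5

F#3 gives F##2
F3 gives F#2
G5 gives G#4
B6 gives B#5
C6 gives C#5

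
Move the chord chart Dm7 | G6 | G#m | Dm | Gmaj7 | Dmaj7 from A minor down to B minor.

Em7 A6 A#m Em Amaj7 Emaj7

A minor down to B minor is a minor seventh; each chord root moves by that interval while the quality stays the same.
Dm7: root D down a minor seventh → E, giving Em7.
G6: root G down a minor seventh → A, giving A6.
G#m: root G# down a minor seventh → A#, giving A#m.
Dm: root D down a minor seventh → E, giving Em.
Gmaj7: root G down a minor seventh → A, giving Amaj7.
Dmaj7: root D down a minor seventh → E, giving Emaj7.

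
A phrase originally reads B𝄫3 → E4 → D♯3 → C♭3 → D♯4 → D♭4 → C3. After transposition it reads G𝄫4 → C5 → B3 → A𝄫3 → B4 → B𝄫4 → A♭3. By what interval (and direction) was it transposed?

up a minor sixth

From Bbb3 to Gbb4 is 6 letter names — a sixth of some quality.
Bbb3 to Gbb4 is 8 semitones, which makes it a minor sixth; the second version is higher, so the direction is up.
Checking another pair — C3 → Ab3 — gives the same interval.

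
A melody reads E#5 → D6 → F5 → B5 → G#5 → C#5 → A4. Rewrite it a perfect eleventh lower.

B#3 A4 C4 F#4 D#4 G#3 E3

E#5: an eleventh down reaches B, and 17 semitones makes it B#3.
D6: an eleventh down reaches A, and 17 semitones makes it A4.
A perfect eleventh down from F5 gives C4.
B5 down a perfect eleventh is F#4.
G#5 down a perfect eleventh is D#4.
C#5: an eleventh down reaches G, and 17 semitones makes it G#3.
A perfect eleventh down from A4 gives E3.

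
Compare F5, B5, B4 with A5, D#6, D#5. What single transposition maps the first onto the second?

up a major third

From F5 to A5 is 3 letter names — a third of some quality.
F5 to A5 is 4 semitones, which makes it a major third; the second version is higher, so the direction is up.
Checking another pair — B4 → D#5 — gives the same interval.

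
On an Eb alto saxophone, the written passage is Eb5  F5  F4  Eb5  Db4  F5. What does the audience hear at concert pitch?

Gb4 Ab4 Ab3 Gb4 Fb3 Ab4

Written C4 on the Eb alto saxophone sounds as Eb3, a major sixth lower; apply that shift to every note.
Eb5 -> Gb4
F5 -> Ab4
F4 -> Ab3
Eb5 -> Gb4
Db4 -> Fb3
F5 -> Ab4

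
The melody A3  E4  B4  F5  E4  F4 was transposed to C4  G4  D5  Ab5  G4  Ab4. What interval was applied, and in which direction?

up a minor third

Take the first pair: A3 → C4. A to C spans 3 letter names, so the interval is some kind of third.
A3 to C4 is 3 semitones, which makes it a minor third; the second version is higher, so the direction is up.
Checking another pair — F4 → Ab4 — gives the same interval.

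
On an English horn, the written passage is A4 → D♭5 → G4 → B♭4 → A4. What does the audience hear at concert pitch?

D4 Gb4 C4 Eb4 D4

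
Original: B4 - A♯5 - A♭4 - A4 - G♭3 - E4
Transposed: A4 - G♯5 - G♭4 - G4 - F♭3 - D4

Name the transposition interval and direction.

From B4 to A4 is 2 letter names — a second of some quality.
A4 to B4 is 2 semitones, which makes it a major second; the second version is lower, so the direction is down.
Checking another pair — E4 → D4 — gives the same interval.

down a major second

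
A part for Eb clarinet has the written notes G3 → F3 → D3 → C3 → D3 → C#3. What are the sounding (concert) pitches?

The Eb clarinet sounds a minor third above written, so transpose each written note up a minor third.
G3 -> Bb3
F3 -> Ab3
D3 -> F3
C3 -> Eb3
D3 -> F3
C#3 -> E3

Bb3 Ab3 F3 Eb3 F3 E3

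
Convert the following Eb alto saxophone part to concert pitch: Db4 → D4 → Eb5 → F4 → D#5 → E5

Fb3 F3 Gb4 Ab3 F#4 G4

Written C4 on the Eb alto saxophone sounds as Eb3, a major sixth lower; apply that shift to every note.
Db4 to Fb3
D4 to F3
Eb5 to Gb4
F4 to Ab3
D#5 to F#4
E5 to G4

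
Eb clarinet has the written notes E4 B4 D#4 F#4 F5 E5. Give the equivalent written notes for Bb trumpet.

First find concert pitch: the Eb clarinet sounds a minor third above written, so E4 B4 D#4 F#4 F5 E5 sounds G4 D5 F#4 A4 Ab5 G5.
Then write for Bb trumpet: it sounds a major second below written, so the part must be a major second above concert.
G4 → A4
D5 → E5
F#4 → G#4
A4 → B4
Ab5 → Bb5
G5 → A5

A4 E5 G#4 B4 Bb5 A5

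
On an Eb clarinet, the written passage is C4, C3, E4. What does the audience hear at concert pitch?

Eb4 Eb3 G4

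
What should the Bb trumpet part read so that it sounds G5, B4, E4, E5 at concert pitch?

Written C4 sounds as Bb3 on the Bb trumpet, so concert pitches are written a major second up.
G5 gives A5
B4 gives C#5
E4 gives F#4
E5 gives F#5

A5 C#5 F#4 F#5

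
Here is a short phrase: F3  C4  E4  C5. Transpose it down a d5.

B2 F#3 A#3 F#4

A diminished fifth down from F3 gives B2.
C4 down a diminished fifth is F#3.
E4 down a diminished fifth is A#3.
C5: a fifth down reaches F, and 6 semitones makes it F#4.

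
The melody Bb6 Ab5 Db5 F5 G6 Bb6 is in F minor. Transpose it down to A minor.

D6 C5 F4 A4 B5 D6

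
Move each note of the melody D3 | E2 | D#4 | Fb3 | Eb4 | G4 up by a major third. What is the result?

F#3 G#2 F##4 Ab3 G4 B4

D3: a third up reaches F, and 4 semitones makes it F#3.
E2: a third up reaches G, and 4 semitones makes it G#2.
A major third up from D#4 gives F##4.
Fb3: a third up reaches A, and 4 semitones makes it Ab3.
Eb4: a third up reaches G, and 4 semitones makes it G4.
A major third up from G4 gives B4.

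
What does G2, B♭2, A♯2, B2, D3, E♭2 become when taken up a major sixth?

E3 G3 F##3 G#3 B3 C3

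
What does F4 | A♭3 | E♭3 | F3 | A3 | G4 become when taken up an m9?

A minor ninth up from F4 gives Gb5.
A minor ninth up from Ab3 gives Bbb4.
A minor ninth up from Eb3 gives Fb4.
F3: a ninth up reaches G, and 13 semitones makes it Gb4.
A minor ninth up from A3 gives Bb4.
G4: a ninth up reaches A, and 13 semitones makes it Ab5.

Gb5 Bbb4 Fb4 Gb4 Bb4 Ab5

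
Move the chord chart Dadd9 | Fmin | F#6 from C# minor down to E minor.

Fadd9 Abmin A6

C# minor down to E minor is a major sixth; each chord root moves by that interval while the quality stays the same.
Dadd9: root D down a major sixth → F, giving Fadd9.
Fmin: root F down a major sixth → Ab, giving Abmin.
F#6: root F# down a major sixth → A, giving A6.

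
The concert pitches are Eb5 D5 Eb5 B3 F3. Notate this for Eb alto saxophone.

The Eb alto saxophone sounds a major sixth below written, so the written part must be a major sixth above concert — transpose each note up.
Eb5 to C6
D5 to B5
Eb5 to C6
B3 to G#4
F3 to D4

C6 B5 C6 G#4 D4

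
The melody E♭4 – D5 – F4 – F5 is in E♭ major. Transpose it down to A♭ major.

Ab3 G4 Bb3 Bb4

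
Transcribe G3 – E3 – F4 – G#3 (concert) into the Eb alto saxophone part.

Written C4 sounds as Eb3 on the Eb alto saxophone, so concert pitches are written a major sixth up.
G3 -> E4
E3 -> C#4
F4 -> D5
G#3 -> E#4

E4 C#4 D5 E#4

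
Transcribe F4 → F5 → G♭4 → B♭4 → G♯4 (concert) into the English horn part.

Written C4 sounds as F3 on the English horn, so concert pitches are written a perfect fifth up.
F4 -> C5
F5 -> C6
Gb4 -> Db5
Bb4 -> F5
G#4 -> D#5

C5 C6 Db5 F5 D#5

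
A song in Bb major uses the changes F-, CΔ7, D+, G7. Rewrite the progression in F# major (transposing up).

C#- G#Δ7 A#+ D#7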